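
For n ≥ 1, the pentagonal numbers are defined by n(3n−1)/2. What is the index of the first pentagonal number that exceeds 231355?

393

Solve n(3n−1)/2 > 231355 for integer n.
The largest n with value ≤ 231355 is 392 (since 230300 ≤ 231355 < 231477), so the first above is n = 393, value 231477.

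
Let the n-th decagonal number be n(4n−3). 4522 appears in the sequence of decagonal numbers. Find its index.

34

Set n(4n−3) = 4522, giving 4n² − 3n − 4522 = 0.
So n = (3 + 269) / 8 = 272/8 = 34.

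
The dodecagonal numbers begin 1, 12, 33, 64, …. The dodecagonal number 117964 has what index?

154

Set n(5n−4) = 117964, giving 5n² − 4n − 117964 = 0.
So n = (4 + 1536) / 10 = 1540/10 = 154.
Check: 154·(5·154 − 4) = 117964. ✓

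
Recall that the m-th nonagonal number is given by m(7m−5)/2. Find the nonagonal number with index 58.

The 58th nonagonal number is n(7n−5)/2 with n = 58.
58·(7·58 − 5)/2 = 58·401/2 = 11629.

11629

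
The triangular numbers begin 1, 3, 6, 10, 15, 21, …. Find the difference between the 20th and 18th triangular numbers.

39

20·21/2 = 210 and 18·19/2 = 171.
Difference: 210 − 171 = 39.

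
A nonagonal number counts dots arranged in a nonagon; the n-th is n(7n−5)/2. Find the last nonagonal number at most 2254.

2125

Solve n(7n−5)/2 ≤ 2254 for integer n.
n = 25 gives 2125 ≤ 2254, while n = 26 gives 2301 > 2254; so the answer is 2125.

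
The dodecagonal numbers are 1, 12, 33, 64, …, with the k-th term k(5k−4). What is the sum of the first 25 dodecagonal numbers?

Σ i(5i−4) = 5Σi² − 4Σi over i = 1..25.
Σi = 325 and Σi² = 5525.
5·5525 − 4·325 = 26325.

26325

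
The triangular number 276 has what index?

23

Set n(n+1)/2 = 276, giving n² + n − 552 = 0.
The discriminant is 1 + 8·276 = 2209, and √2209 = 47.
So n = (-1 + 47) / 2 = 46/2 = 23.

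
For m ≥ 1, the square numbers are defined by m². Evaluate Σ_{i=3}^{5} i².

Σ_{i=3}^{5} i² = 55 − 5 = 50.

50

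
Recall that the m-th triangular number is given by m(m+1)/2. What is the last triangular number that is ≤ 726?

Solve n(n+1)/2 ≤ 726 for integer n.
n = 37 gives 703 ≤ 726, while n = 38 gives 741 > 726; so the answer is 703.

703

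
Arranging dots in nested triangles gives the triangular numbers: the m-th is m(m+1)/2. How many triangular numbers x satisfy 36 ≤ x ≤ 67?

The n-th triangular number is n(n+1)/2.
Smallest index with value ≥ 36: n = 8 (giving 36).
Largest index with value ≤ 67: n = 11 (giving 66).
Indices 8 through 11: 4 terms.

4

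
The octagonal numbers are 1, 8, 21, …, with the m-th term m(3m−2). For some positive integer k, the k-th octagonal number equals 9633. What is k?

Set n(3n−2) = 9633, giving 3n² − 2n − 9633 = 0.
The discriminant is 4 + 12·9633 = 115600, and √115600 = 340.
So n = (2 + 340) / 6 = 342/6 = 57.
Check: 57·(3·57 − 2) = 9633. ✓

57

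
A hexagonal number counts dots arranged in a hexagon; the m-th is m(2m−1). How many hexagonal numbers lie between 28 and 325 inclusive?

The n-th hexagonal number is n(2n−1).
Smallest index with value ≥ 28: n = 4 (giving 28).
Largest index with value ≤ 325: n = 13 (giving 325).
Indices 4 through 13: 10 terms.

10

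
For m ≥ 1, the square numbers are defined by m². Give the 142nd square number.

20164

The 142nd square number is n² with n = 142.
142² = 20164.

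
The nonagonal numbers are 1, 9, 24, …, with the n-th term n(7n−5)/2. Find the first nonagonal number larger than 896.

Solve n(7n−5)/2 > 896 for integer n.
The largest n with value ≤ 896 is 16 (since 856 ≤ 896 < 969), so the first above is n = 17, value 969.

969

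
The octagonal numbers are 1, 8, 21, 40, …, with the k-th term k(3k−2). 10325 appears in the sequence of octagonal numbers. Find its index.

Set n(3n−2) = 10325, giving 3n² − 2n − 10325 = 0.
The discriminant is 4 + 12·10325 = 123904, and √123904 = 352.
So n = (2 + 352) / 6 = 354/6 = 59.
Check: 59·(3·59 − 2) = 10325. ✓

59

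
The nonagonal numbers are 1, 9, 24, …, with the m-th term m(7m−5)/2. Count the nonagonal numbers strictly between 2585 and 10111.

27

The n-th nonagonal number is n(7n−5)/2.
Smallest index with value > 2585: n = 28 (giving 2674).
Largest index with value < 10111: n = 54 (giving 10071).
Indices 28 through 54: 27 terms.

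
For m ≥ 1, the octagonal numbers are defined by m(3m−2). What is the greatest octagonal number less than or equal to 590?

560

Solve n(3n−2) ≤ 590 for integer n.
n = 14 gives 560 ≤ 590, while n = 15 gives 645 > 590; so the answer is 560.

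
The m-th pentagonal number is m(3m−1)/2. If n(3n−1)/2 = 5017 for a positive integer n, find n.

58

Set n(3n−1)/2 = 5017, giving 3n² − n − 10034 = 0.
So n = (1 + 347) / 6 = 348/6 = 58.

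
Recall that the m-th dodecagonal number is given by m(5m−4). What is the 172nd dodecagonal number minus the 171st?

1711

Consecutive dodecagonal numbers differ by 10n − 9: here 10·172 − 9 = 1711.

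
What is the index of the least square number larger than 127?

12

Solve n² > 127 for integer n.
The largest n with value ≤ 127 is 11 (since 121 ≤ 127 < 144), so the first above is n = 12, value 144.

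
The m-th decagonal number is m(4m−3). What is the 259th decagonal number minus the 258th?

Consecutive decagonal numbers differ by 8n − 7: here 8·259 − 7 = 2065.

2065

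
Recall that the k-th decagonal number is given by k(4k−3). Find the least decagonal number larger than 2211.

Solve n(4n−3) > 2211 for integer n.
The largest n with value ≤ 2211 is 23 (since 2047 ≤ 2211 < 2232), so the first above is n = 24, value 2232.

2232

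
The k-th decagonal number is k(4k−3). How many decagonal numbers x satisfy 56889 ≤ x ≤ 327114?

167

The n-th decagonal number is n(4n−3).
Smallest index with value ≥ 56889: n = 120 (giving 57240).
Largest index with value ≤ 327114: n = 286 (giving 326326).
Indices 120 through 286: 167 terms.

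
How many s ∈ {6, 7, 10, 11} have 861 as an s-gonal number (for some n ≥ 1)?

1

s = 6: P(6, 21) = 861. ✓
s = 7: P(7, 18) = 783 and P(7, 19) = 874; 861 is not s-gonal.
s = 10: P(10, 15) = 855 and P(10, 16) = 976; 861 is not s-gonal.
s = 11: P(11, 14) = 833 and P(11, 15) = 960; 861 is not s-gonal.
Hits: s ∈ {6} → 1.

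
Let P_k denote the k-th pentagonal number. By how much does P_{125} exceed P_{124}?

Consecutive pentagonal numbers differ by 3n − 2: here 3·125 − 2 = 373.

373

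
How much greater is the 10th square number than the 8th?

36

10² = 100 and 8² = 64.
Difference: 100 − 64 = 36.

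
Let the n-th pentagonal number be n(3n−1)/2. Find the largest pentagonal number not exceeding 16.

Solve n(3n−1)/2 ≤ 16 for integer n.
n = 3 gives 12 ≤ 16, while n = 4 gives 22 > 16; so the answer is 12.

12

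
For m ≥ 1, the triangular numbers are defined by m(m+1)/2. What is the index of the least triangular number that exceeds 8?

4

Solve n(n+1)/2 > 8 for integer n.
The largest n with value ≤ 8 is 3 (since 6 ≤ 8 < 10), so the first above is n = 4, value 10.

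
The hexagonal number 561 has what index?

Set n(2n−1) = 561, giving 2n² − n − 561 = 0.
So n = (1 + 67) / 4 = 68/4 = 17.

17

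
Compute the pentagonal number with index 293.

293·(3·293 − 1)/2 = 293·878/2 = 293·439 = 128627.

128627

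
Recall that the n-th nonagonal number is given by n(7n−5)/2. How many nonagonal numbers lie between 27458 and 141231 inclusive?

113

The n-th nonagonal number is n(7n−5)/2.
Smallest index with value ≥ 27458: n = 89 (giving 27501).
Largest index with value ≤ 141231: n = 201 (giving 140901).
Indices 89 through 201: 113 terms.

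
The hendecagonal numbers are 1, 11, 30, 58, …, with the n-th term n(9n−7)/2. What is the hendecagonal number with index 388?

The 388th hendecagonal number is n(9n−7)/2 with n = 388.
388·(9·388 − 7)/2 = 388·3485/2 = 676090.

676090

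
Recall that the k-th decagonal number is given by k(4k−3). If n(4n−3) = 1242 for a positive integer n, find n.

Set n(4n−3) = 1242, giving 4n² − 3n − 1242 = 0.
The discriminant is 9 + 16·1242 = 19881, and √19881 = 141.
So n = (3 + 141) / 8 = 144/8 = 18.

18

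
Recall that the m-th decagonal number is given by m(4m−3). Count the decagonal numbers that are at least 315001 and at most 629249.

117

The n-th decagonal number is n(4n−3).
Smallest index with value ≥ 315001: n = 281 (giving 315001).
Largest index with value ≤ 629249: n = 397 (giving 629245).
Indices 281 through 397: 117 terms.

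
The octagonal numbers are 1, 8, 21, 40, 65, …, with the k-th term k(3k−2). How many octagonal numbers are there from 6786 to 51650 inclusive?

84

The n-th octagonal number is n(3n−2).
Smallest index with value ≥ 6786: n = 48 (giving 6816).
Largest index with value ≤ 51650: n = 131 (giving 51221).
Indices 48 through 131: 84 terms.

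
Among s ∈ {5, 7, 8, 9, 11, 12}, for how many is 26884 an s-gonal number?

s = 5: P(5, 134) = 26867 and P(5, 135) = 27270; 26884 is not s-gonal.
s = 7: P(7, 104) = 26884. ✓
s = 8: P(8, 94) = 26320 and P(8, 95) = 26885; 26884 is not s-gonal.
s = 9: P(9, 88) = 26884. ✓
s = 11: P(11, 77) = 26411 and P(11, 78) = 27105; 26884 is not s-gonal.
s = 12: P(12, 73) = 26353 and P(12, 74) = 27084; 26884 is not s-gonal.
Hits: s ∈ {7, 9} → 2.

2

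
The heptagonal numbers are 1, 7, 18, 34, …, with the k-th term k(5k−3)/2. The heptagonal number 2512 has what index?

Set n(5n−3)/2 = 2512, giving 5n² − 3n − 5024 = 0.
The discriminant is 9 + 40·2512 = 100489, and √100489 = 317.
So n = (3 + 317) / 10 = 320/10 = 32.
Check: 32·(5·32 − 3)/2 = 2512. ✓

32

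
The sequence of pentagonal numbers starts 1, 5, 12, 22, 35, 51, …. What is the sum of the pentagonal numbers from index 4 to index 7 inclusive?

Σ i(3i−1)/2 = (3Σi² − Σi) / 2 over i = 4..7.
Σi = 28 − 6 = 22 and Σi² = 140 − 14 = 126.
(3·126 − 1·22) / 2 = 356/2 = 178.

178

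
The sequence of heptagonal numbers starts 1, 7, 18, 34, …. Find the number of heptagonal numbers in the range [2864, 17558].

50

The n-th heptagonal number is n(5n−3)/2.
Smallest index with value ≥ 2864: n = 35 (giving 3010).
Largest index with value ≤ 17558: n = 84 (giving 17514).
Indices 35 through 84: 50 terms.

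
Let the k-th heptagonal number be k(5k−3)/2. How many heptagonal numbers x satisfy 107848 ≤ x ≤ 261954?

The n-th heptagonal number is n(5n−3)/2.
Smallest index with value ≥ 107848: n = 208 (giving 107848).
Largest index with value ≤ 261954: n = 324 (giving 261954).
Indices 208 through 324: 117 terms.

117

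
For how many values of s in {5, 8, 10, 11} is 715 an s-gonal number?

s = 5: P(5, 22) = 715. ✓
s = 8: P(8, 15) = 645 and P(8, 16) = 736; 715 is not s-gonal.
s = 10: P(10, 13) = 637 and P(10, 14) = 742; 715 is not s-gonal.
s = 11: P(11, 13) = 715. ✓
Hits: s ∈ {5, 11} → 2.

2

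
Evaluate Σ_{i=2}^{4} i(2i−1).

49

Σ i(2i−1) = 2Σi² − Σi over i = 2..4.
Σi = 10 − 1 = 9 and Σi² = 30 − 1 = 29.
2·29 − 1·9 = 49.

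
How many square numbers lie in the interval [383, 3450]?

39

The n-th square number is n².
Smallest index with value ≥ 383: n = 20 (giving 400).
Largest index with value ≤ 3450: n = 58 (giving 3364).
Indices 20 through 58: 39 terms.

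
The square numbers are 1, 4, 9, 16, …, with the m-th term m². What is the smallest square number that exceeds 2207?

2209

Solve n² > 2207 for integer n.
The largest n with value ≤ 2207 is 46 (since 2116 ≤ 2207 < 2209), so the first above is n = 47, value 2209.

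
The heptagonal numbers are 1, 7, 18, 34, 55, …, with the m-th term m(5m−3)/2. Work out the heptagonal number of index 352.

309232

The 352nd heptagonal number is n(5n−3)/2 with n = 352.
352·(5·352 − 3)/2 = 352·1757/2 = 309232.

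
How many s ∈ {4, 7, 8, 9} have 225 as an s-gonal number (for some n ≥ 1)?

s = 4: P(4, 15) = 225. ✓
s = 7: P(7, 9) = 189 and P(7, 10) = 235; 225 is not s-gonal.
s = 8: P(8, 9) = 225. ✓
s = 9: P(9, 8) = 204 and P(9, 9) = 261; 225 is not s-gonal.
Hits: s ∈ {4, 8} → 2.

2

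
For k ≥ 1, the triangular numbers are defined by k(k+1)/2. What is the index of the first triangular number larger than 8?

Solve n(n+1)/2 > 8 for integer n.
The largest n with value ≤ 8 is 3 (since 6 ≤ 8 < 10), so the first above is n = 4, value 10.

4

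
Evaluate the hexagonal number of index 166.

The 166th hexagonal number is n(2n−1) with n = 166.
166·(2·166 − 1) = 166·331 = 54946.

54946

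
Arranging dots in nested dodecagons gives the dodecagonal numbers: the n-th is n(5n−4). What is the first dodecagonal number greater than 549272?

Solve n(5n−4) > 549272 for integer n.
The largest n with value ≤ 549272 is 331 (since 546481 ≤ 549272 < 549792), so the first above is n = 332, value 549792.

549792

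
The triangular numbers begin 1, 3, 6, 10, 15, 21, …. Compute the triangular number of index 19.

The 19th triangular number is n(n+1)/2 with n = 19.
19·20/2 = 380/2 = 190.

190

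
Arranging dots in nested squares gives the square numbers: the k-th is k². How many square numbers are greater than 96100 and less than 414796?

The n-th square number is n².
Smallest index with value > 96100: n = 311 (giving 96721).
Largest index with value < 414796: n = 644 (giving 414736).
Indices 311 through 644: 334 terms.

334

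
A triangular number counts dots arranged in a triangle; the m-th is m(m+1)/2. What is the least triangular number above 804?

Solve n(n+1)/2 > 804 for integer n.
The largest n with value ≤ 804 is 39 (since 780 ≤ 804 < 820), so the first above is n = 40, value 820.

820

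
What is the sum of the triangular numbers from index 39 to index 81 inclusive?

Σ i(i+1)/2 = (Σi² + Σi) / 2 over i = 39..81.
Σi = 3321 − 741 = 2580 and Σi² = 180441 − 19019 = 161422.
(1·161422 + 1·2580) / 2 = 164002/2 = 82001.

82001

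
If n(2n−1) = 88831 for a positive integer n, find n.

211

Set n(2n−1) = 88831, giving 2n² − n − 88831 = 0.
The discriminant is 1 + 8·88831 = 710649, and √710649 = 843.
So n = (1 + 843) / 4 = 844/4 = 211.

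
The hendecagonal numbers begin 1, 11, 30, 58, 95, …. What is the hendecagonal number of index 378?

378·(9·378 − 7)/2 = 378·3395/2 = 641655.

641655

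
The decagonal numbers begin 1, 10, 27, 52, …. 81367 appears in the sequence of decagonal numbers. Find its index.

143

Set n(4n−3) = 81367, giving 4n² − 3n − 81367 = 0.
So n = (3 + 1141) / 8 = 1144/8 = 143.
Check: 143·(4·143 − 3) = 81367. ✓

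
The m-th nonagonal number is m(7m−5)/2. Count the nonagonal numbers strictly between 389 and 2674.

The n-th nonagonal number is n(7n−5)/2.
Smallest index with value > 389: n = 11 (giving 396).
Largest index with value < 2674: n = 27 (giving 2484).
Indices 11 through 27: 17 terms.

17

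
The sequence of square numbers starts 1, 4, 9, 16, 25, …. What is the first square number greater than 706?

729

Solve n² > 706 for integer n.
The largest n with value ≤ 706 is 26 (since 676 ≤ 706 < 729), so the first above is n = 27, value 729.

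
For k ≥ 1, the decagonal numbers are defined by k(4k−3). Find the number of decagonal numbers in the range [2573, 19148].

44

The n-th decagonal number is n(4n−3).
Smallest index with value ≥ 2573: n = 26 (giving 2626).
Largest index with value ≤ 19148: n = 69 (giving 18837).
Indices 26 through 69: 44 terms.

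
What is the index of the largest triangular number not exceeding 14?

4

Solve n(n+1)/2 ≤ 14 for integer n.
n = 4 gives 10 ≤ 14, while n = 5 gives 15 > 14; so the answer is index 4.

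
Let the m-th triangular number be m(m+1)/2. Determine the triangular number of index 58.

58·59/2 = 3422/2 = 1711.

1711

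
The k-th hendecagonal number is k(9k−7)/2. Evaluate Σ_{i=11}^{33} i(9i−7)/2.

52877

Σ i(9i−7)/2 = (9Σi² − 7Σi) / 2 over i = 11..33.
Σi = 561 − 55 = 506 and Σi² = 12529 − 385 = 12144.
(9·12144 − 7·506) / 2 = 105754/2 = 52877.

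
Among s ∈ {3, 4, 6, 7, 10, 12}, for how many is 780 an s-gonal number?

s = 3: P(3, 39) = 780. ✓
s = 4: P(4, 27) = 729 and P(4, 28) = 784; 780 is not s-gonal.
s = 6: P(6, 20) = 780. ✓
s = 7: P(7, 17) = 697 and P(7, 18) = 783; 780 is not s-gonal.
s = 10: P(10, 14) = 742 and P(10, 15) = 855; 780 is not s-gonal.
s = 12: P(12, 12) = 672 and P(12, 13) = 793; 780 is not s-gonal.
Hits: s ∈ {3, 6} → 2.

2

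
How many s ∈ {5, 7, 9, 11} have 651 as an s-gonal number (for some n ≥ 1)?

2

s = 5: P(5, 21) = 651. ✓
s = 7: P(7, 16) = 616 and P(7, 17) = 697; 651 is not s-gonal.
s = 9: P(9, 14) = 651. ✓
s = 11: P(11, 12) = 606 and P(11, 13) = 715; 651 is not s-gonal.
Hits: s ∈ {5, 9} → 2.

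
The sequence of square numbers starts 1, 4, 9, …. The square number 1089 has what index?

33

We need n² = 1089, so n = √1089 = 33.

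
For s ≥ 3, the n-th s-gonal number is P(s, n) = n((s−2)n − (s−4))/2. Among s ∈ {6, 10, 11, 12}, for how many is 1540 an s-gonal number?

s = 6: P(6, 28) = 1540. ✓
s = 10: P(10, 20) = 1540. ✓
s = 11: P(11, 18) = 1395 and P(11, 19) = 1558; 1540 is not s-gonal.
s = 12: P(12, 17) = 1377 and P(12, 18) = 1548; 1540 is not s-gonal.
Hits: s ∈ {6, 10} → 2.

2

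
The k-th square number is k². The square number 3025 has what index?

We need n² = 3025, so n = √3025 = 55.
Check: 55² = 3025. ✓

55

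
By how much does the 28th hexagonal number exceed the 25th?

28·(2·28 − 1) = 1540 and 25·(2·25 − 1) = 1225.
Difference: 1540 − 1225 = 315.

315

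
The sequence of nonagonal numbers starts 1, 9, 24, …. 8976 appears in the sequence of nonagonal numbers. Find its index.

Set n(7n−5)/2 = 8976, giving 7n² − 5n − 17952 = 0.
So n = (5 + 709) / 14 = 714/14 = 51.

51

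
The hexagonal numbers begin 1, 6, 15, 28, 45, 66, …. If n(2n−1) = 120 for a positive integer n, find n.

Set n(2n−1) = 120, giving 2n² − n − 120 = 0.
The discriminant is 1 + 8·120 = 961, and √961 = 31.
So n = (1 + 31) / 4 = 32/4 = 8.

8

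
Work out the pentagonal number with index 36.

The 36th pentagonal number is n(3n−1)/2 with n = 36.
36·(3·36 − 1)/2 = 36·107/2 = 1926.

1926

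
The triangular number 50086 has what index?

Set n(n+1)/2 = 50086, giving n² + n − 100172 = 0.
The discriminant is 1 + 8·50086 = 400689, and √400689 = 633.
So n = (-1 + 633) / 2 = 632/2 = 316.
Check: 316·317/2 = 50086. ✓

316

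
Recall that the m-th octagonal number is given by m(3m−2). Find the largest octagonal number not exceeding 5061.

Solve n(3n−2) ≤ 5061 for integer n.
n = 41 gives 4961 ≤ 5061, while n = 42 gives 5208 > 5061; so the answer is 4961.

4961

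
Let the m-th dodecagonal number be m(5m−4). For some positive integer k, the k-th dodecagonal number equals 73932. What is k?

Set n(5n−4) = 73932, giving 5n² − 4n − 73932 = 0.
So n = (4 + 1216) / 10 = 1220/10 = 122.
Check: 122·(5·122 − 4) = 73932. ✓

122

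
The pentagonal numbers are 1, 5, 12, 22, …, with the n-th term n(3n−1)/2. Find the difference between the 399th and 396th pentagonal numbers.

3576

399·(3·399 − 1)/2 = 238602 and 396·(3·396 − 1)/2 = 235026.
Difference: 238602 − 235026 = 3576.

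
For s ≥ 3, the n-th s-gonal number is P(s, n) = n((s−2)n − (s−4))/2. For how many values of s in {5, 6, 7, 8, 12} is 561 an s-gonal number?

2

s = 5: P(5, 19) = 532 and P(5, 20) = 590; 561 is not s-gonal.
s = 6: P(6, 17) = 561. ✓
s = 7: P(7, 15) = 540 and P(7, 16) = 616; 561 is not s-gonal.
s = 8: P(8, 14) = 560 and P(8, 15) = 645; 561 is not s-gonal.
s = 12: P(12, 11) = 561. ✓
Hits: s ∈ {6, 12} → 2.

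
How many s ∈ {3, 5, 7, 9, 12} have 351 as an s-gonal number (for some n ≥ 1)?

s = 3: P(3, 26) = 351. ✓
s = 5: P(5, 15) = 330 and P(5, 16) = 376; 351 is not s-gonal.
s = 7: P(7, 12) = 342 and P(7, 13) = 403; 351 is not s-gonal.
s = 9: P(9, 10) = 325 and P(9, 11) = 396; 351 is not s-gonal.
s = 12: P(12, 8) = 288 and P(12, 9) = 369; 351 is not s-gonal.
Hits: s ∈ {3} → 1.

1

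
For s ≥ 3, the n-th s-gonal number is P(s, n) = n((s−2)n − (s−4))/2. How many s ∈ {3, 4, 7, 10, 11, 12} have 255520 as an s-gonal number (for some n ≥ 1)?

s = 3: P(3, 714) = 255255 and P(3, 715) = 255970; 255520 is not s-gonal.
s = 4: P(4, 505) = 255025 and P(4, 506) = 256036; 255520 is not s-gonal.
s = 7: P(7, 320) = 255520. ✓
s = 10: P(10, 253) = 255277 and P(10, 254) = 257302; 255520 is not s-gonal.
s = 11: P(11, 238) = 254065 and P(11, 239) = 256208; 255520 is not s-gonal.
s = 12: P(12, 226) = 254476 and P(12, 227) = 256737; 255520 is not s-gonal.
Hits: s ∈ {7} → 1.

1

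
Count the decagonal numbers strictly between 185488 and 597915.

The n-th decagonal number is n(4n−3).
Smallest index with value > 185488: n = 216 (giving 185976).
Largest index with value < 597915: n = 386 (giving 594826).
Indices 216 through 386: 171 terms.

171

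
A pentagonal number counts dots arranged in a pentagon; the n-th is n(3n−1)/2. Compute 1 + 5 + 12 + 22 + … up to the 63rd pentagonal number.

Σ i(3i−1)/2 = (3Σi² − Σi) / 2 over i = 1..63.
Σi = 2016 and Σi² = 85344.
(3·85344 − 1·2016) / 2 = 254016/2 = 127008.

127008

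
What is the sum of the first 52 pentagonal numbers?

71656

Σ i(3i−1)/2 = (3Σi² − Σi) / 2 over i = 1..52.
Σi = 1378 and Σi² = 48230.
(3·48230 − 1·1378) / 2 = 143312/2 = 71656.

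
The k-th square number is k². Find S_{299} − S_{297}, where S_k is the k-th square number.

299² = 89401 and 297² = 88209.
Difference: 89401 − 88209 = 1192.

1192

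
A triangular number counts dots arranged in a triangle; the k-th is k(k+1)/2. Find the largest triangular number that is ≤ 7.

6

Solve n(n+1)/2 ≤ 7 for integer n.
n = 3 gives 6 ≤ 7, while n = 4 gives 10 > 7; so the answer is 6.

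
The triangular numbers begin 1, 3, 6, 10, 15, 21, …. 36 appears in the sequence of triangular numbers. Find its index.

8

Set n(n+1)/2 = 36, giving n² + n − 72 = 0.
The discriminant is 1 + 8·36 = 289, and √289 = 17.
So n = (-1 + 17) / 2 = 16/2 = 8.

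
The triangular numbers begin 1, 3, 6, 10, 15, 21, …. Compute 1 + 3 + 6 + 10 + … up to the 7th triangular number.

84

Σ i(i+1)/2 = (Σi² + Σi) / 2 over i = 1..7.
Σi = 28 and Σi² = 140.
(1·140 + 1·28) / 2 = 168/2 = 84.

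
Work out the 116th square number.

The 116th square number is n² with n = 116.
116² = 13456.

13456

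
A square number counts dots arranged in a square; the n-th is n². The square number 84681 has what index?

291

We need n² = 84681, so n = √84681 = 291.
Check: 291² = 84681. ✓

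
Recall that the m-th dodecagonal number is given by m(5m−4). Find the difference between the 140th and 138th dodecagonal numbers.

2772

140·(5·140 − 4) = 97440 and 138·(5·138 − 4) = 94668.
Difference: 97440 − 94668 = 2772.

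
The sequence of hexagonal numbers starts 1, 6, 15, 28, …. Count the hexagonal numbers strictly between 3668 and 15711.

The n-th hexagonal number is n(2n−1).
Smallest index with value > 3668: n = 44 (giving 3828).
Largest index with value < 15711: n = 88 (giving 15400).
Indices 44 through 88: 45 terms.

45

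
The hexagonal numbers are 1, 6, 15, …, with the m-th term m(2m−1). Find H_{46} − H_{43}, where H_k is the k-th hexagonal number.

531

46·(2·46 − 1) = 4186 and 43·(2·43 − 1) = 3655.
Difference: 4186 − 3655 = 531.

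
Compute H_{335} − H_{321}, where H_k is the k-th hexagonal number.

18354

335·(2·335 − 1) = 224115 and 321·(2·321 − 1) = 205761.
Difference: 224115 − 205761 = 18354.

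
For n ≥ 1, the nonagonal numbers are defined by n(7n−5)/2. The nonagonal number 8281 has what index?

Set n(7n−5)/2 = 8281, giving 7n² − 5n − 16562 = 0.
So n = (5 + 681) / 14 = 686/14 = 49.

49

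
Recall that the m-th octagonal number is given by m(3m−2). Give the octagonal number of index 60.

10680

60·(3·60 − 2) = 60·178 = 10680.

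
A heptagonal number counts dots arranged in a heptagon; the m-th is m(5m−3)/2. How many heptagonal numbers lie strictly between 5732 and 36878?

The n-th heptagonal number is n(5n−3)/2.
Smallest index with value > 5732: n = 49 (giving 5929).
Largest index with value < 36878: n = 121 (giving 36421).
Indices 49 through 121: 73 terms.

73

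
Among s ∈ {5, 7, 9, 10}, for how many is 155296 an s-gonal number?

s = 5: P(5, 321) = 154401 and P(5, 322) = 155365; 155296 is not s-gonal.
s = 7: P(7, 249) = 154629 and P(7, 250) = 155875; 155296 is not s-gonal.
s = 9: P(9, 211) = 155296. ✓
s = 10: P(10, 197) = 154645 and P(10, 198) = 156222; 155296 is not s-gonal.
Hits: s ∈ {9} → 1.

1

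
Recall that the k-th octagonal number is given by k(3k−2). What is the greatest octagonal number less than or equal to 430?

Solve n(3n−2) ≤ 430 for integer n.
n = 12 gives 408 ≤ 430, while n = 13 gives 481 > 430; so the answer is 408.

408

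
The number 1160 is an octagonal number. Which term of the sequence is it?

20

Set n(3n−2) = 1160, giving 3n² − 2n − 1160 = 0.
The discriminant is 4 + 12·1160 = 13924, and √13924 = 118.
So n = (2 + 118) / 6 = 120/6 = 20.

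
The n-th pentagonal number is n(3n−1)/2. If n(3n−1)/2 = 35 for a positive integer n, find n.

Set n(3n−1)/2 = 35, giving 3n² − n − 70 = 0.
The discriminant is 1 + 24·35 = 841, and √841 = 29.
So n = (1 + 29) / 6 = 30/6 = 5.

5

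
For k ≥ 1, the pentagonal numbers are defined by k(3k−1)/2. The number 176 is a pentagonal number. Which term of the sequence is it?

Set n(3n−1)/2 = 176, giving 3n² − n − 352 = 0.
The discriminant is 1 + 24·176 = 4225, and √4225 = 65.
So n = (1 + 65) / 6 = 66/6 = 11.

11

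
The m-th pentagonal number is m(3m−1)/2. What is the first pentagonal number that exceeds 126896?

127750

Solve n(3n−1)/2 > 126896 for integer n.
The largest n with value ≤ 126896 is 291 (since 126876 ≤ 126896 < 127750), so the first above is n = 292, value 127750.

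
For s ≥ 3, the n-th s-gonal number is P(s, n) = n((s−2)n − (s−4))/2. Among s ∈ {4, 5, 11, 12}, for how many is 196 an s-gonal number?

2

s = 4: P(4, 14) = 196. ✓
s = 5: P(5, 11) = 176 and P(5, 12) = 210; 196 is not s-gonal.
s = 11: P(11, 7) = 196. ✓
s = 12: P(12, 6) = 156 and P(12, 7) = 217; 196 is not s-gonal.
Hits: s ∈ {4, 11} → 2.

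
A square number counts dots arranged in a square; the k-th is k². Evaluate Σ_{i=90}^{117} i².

Σ_{i=90}^{117} i² = 540735 − 238965 = 301770.

301770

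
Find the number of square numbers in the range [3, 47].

5

The n-th square number is n².
Smallest index with value ≥ 3: n = 2 (giving 4).
Largest index with value ≤ 47: n = 6 (giving 36).
Indices 2 through 6: 5 terms.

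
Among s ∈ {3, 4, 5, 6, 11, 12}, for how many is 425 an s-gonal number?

s = 3: P(3, 28) = 406 and P(3, 29) = 435; 425 is not s-gonal.
s = 4: P(4, 20) = 400 and P(4, 21) = 441; 425 is not s-gonal.
s = 5: P(5, 17) = 425. ✓
s = 6: P(6, 14) = 378 and P(6, 15) = 435; 425 is not s-gonal.
s = 11: P(11, 10) = 415 and P(11, 11) = 506; 425 is not s-gonal.
s = 12: P(12, 9) = 369 and P(12, 10) = 460; 425 is not s-gonal.
Hits: s ∈ {5} → 1.

1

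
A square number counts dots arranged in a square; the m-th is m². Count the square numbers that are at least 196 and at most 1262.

The n-th square number is n².
Smallest index with value ≥ 196: n = 14 (giving 196).
Largest index with value ≤ 1262: n = 35 (giving 1225).
Indices 14 through 35: 22 terms.

22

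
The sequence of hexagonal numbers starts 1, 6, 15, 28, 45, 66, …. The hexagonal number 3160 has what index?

Set n(2n−1) = 3160, giving 2n² − n − 3160 = 0.
The discriminant is 1 + 8·3160 = 25281, and √25281 = 159.
So n = (1 + 159) / 4 = 160/4 = 40.

40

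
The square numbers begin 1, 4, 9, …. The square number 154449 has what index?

393

We need n² = 154449, so n = √154449 = 393.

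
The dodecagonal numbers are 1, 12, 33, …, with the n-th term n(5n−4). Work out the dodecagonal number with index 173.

The 173rd dodecagonal number is n(5n−4) with n = 173.
173·(5·173 − 4) = 173·861 = 148953.

148953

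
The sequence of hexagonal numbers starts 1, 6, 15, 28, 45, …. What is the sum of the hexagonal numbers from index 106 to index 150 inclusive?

Σ i(2i−1) = 2Σi² − Σi over i = 106..150.
Σi = 11325 − 5565 = 5760 and Σi² = 1136275 − 391405 = 744870.
2·744870 − 1·5760 = 1483980.

1483980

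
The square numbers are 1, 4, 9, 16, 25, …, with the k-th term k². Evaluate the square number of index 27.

The 27th square number is n² with n = 27.
27² = 729.

729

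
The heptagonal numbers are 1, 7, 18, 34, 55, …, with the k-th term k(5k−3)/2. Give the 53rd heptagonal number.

6943

The 53rd heptagonal number is n(5n−3)/2 with n = 53.
53·(5·53 − 3)/2 = 53·262/2 = 53·131 = 6943.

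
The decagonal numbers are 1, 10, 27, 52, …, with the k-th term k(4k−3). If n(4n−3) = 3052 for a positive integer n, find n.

28

Set n(4n−3) = 3052, giving 4n² − 3n − 3052 = 0.
So n = (3 + 221) / 8 = 224/8 = 28.
Check: 28·(4·28 − 3) = 3052. ✓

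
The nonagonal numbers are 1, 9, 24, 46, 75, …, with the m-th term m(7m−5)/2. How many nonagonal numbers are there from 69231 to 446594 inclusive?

217

The n-th nonagonal number is n(7n−5)/2.
Smallest index with value ≥ 69231: n = 141 (giving 69231).
Largest index with value ≤ 446594: n = 357 (giving 445179).
Indices 141 through 357: 217 terms.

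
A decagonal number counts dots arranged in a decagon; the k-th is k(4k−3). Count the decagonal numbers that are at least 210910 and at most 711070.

The n-th decagonal number is n(4n−3).
Smallest index with value ≥ 210910: n = 230 (giving 210910).
Largest index with value ≤ 711070: n = 422 (giving 711070).
Indices 230 through 422: 193 terms.

193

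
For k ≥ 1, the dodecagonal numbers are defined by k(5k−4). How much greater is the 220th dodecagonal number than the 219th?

2191

Consecutive dodecagonal numbers differ by 10n − 9: here 10·220 − 9 = 2191.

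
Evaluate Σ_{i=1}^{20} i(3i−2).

8190

Σ i(3i−2) = 3Σi² − 2Σi over i = 1..20.
Σi = 210 and Σi² = 2870.
3·2870 − 2·210 = 8190.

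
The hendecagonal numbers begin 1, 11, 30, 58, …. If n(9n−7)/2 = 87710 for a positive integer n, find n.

Set n(9n−7)/2 = 87710, giving 9n² − 7n − 175420 = 0.
The discriminant is 49 + 72·87710 = 6315169, and √6315169 = 2513.
So n = (7 + 2513) / 18 = 2520/18 = 140.
Check: 140·(9·140 − 7)/2 = 87710. ✓

140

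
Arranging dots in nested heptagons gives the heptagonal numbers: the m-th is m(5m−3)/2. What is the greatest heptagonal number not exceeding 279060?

Solve n(5n−3)/2 ≤ 279060 for integer n.
n = 334 gives 278389 ≤ 279060, while n = 335 gives 280060 > 279060; so the answer is 278389.

278389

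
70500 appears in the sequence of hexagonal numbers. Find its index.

188

Set n(2n−1) = 70500, giving 2n² − n − 70500 = 0.
So n = (1 + 751) / 4 = 752/4 = 188.
Check: 188·(2·188 − 1) = 70500. ✓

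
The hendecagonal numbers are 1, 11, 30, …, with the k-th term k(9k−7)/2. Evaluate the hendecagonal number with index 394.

697183

The 394th hendecagonal number is n(9n−7)/2 with n = 394.
394·(9·394 − 7)/2 = 394·3539/2 = 697183.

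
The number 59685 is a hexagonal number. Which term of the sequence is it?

173

Set n(2n−1) = 59685, giving 2n² − n − 59685 = 0.
So n = (1 + 691) / 4 = 692/4 = 173.
Check: 173·(2·173 − 1) = 59685. ✓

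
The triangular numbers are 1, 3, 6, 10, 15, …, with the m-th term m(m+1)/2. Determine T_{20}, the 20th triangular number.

210

20·21/2 = 420/2 = 210.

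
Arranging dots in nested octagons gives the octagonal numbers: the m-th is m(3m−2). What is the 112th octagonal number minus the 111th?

Consecutive octagonal numbers differ by 6n − 5: here 6·112 − 5 = 667.

667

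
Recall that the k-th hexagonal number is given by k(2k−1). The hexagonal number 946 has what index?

22

Set n(2n−1) = 946, giving 2n² − n − 946 = 0.
So n = (1 + 87) / 4 = 88/4 = 22.
Check: 22·(2·22 − 1) = 946. ✓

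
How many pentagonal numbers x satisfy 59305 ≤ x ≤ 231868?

The n-th pentagonal number is n(3n−1)/2.
Smallest index with value ≥ 59305: n = 200 (giving 59900).
Largest index with value ≤ 231868: n = 393 (giving 231477).
Indices 200 through 393: 194 terms.

194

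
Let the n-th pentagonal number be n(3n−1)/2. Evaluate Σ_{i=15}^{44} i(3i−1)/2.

42090

Σ i(3i−1)/2 = (3Σi² − Σi) / 2 over i = 15..44.
Σi = 990 − 105 = 885 and Σi² = 29370 − 1015 = 28355.
(3·28355 − 1·885) / 2 = 84180/2 = 42090.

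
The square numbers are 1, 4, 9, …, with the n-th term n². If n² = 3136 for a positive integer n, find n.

We need n² = 3136, so n = √3136 = 56.

56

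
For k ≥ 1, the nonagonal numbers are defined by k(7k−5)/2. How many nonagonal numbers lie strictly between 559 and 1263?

The n-th nonagonal number is n(7n−5)/2.
Smallest index with value > 559: n = 14 (giving 651).
Largest index with value < 1263: n = 19 (giving 1216).
Indices 14 through 19: 6 terms.

6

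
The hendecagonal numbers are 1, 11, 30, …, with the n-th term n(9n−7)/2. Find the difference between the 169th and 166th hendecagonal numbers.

4512

169·(9·169 − 7)/2 = 127933 and 166·(9·166 − 7)/2 = 123421.
Difference: 127933 − 123421 = 4512.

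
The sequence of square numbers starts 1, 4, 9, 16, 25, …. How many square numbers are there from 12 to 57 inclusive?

The n-th square number is n².
Smallest index with value ≥ 12: n = 4 (giving 16).
Largest index with value ≤ 57: n = 7 (giving 49).
Indices 4 through 7: 4 terms.

4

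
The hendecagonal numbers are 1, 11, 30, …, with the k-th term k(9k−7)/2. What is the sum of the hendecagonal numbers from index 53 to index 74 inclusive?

Σ i(9i−7)/2 = (9Σi² − 7Σi) / 2 over i = 53..74.
Σi = 2775 − 1378 = 1397 and Σi² = 137825 − 48230 = 89595.
(9·89595 − 7·1397) / 2 = 796576/2 = 398288.

398288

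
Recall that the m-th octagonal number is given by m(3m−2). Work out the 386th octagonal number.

The 386th octagonal number is n(3n−2) with n = 386.
386·(3·386 − 2) = 386·1156 = 446216.

446216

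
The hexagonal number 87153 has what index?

209

Set n(2n−1) = 87153, giving 2n² − n − 87153 = 0.
The discriminant is 1 + 8·87153 = 697225, and √697225 = 835.
So n = (1 + 835) / 4 = 836/4 = 209.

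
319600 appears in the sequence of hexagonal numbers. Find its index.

Set n(2n−1) = 319600, giving 2n² − n − 319600 = 0.
The discriminant is 1 + 8·319600 = 2556801, and √2556801 = 1599.
So n = (1 + 1599) / 4 = 1600/4 = 400.
Check: 400·(2·400 − 1) = 319600. ✓

400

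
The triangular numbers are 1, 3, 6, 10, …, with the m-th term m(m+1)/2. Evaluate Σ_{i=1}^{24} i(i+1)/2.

Σ i(i+1)/2 = (Σi² + Σi) / 2 over i = 1..24.
Σi = 300 and Σi² = 4900.
(1·4900 + 1·300) / 2 = 5200/2 = 2600.

2600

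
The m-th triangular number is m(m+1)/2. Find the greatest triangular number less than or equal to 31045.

30876

Solve n(n+1)/2 ≤ 31045 for integer n.
n = 248 gives 30876 ≤ 31045, while n = 249 gives 31125 > 31045; so the answer is 30876.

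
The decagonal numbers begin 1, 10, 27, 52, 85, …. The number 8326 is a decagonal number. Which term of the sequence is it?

46

Set n(4n−3) = 8326, giving 4n² − 3n − 8326 = 0.
So n = (3 + 365) / 8 = 368/8 = 46.
Check: 46·(4·46 − 3) = 8326. ✓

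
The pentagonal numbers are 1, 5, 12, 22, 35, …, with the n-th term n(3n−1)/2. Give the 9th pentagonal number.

117

9·(3·9 − 1)/2 = 9·26/2 = 9·13 = 117.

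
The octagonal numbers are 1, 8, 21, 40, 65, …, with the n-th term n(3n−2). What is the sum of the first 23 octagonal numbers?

Σ i(3i−2) = 3Σi² − 2Σi over i = 1..23.
Σi = 276 and Σi² = 4324.
3·4324 − 2·276 = 12420.

12420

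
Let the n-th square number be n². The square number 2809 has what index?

We need n² = 2809, so n = √2809 = 53.

53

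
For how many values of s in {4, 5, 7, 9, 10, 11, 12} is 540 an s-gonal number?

s = 4: P(4, 23) = 529 and P(4, 24) = 576; 540 is not s-gonal.
s = 5: P(5, 19) = 532 and P(5, 20) = 590; 540 is not s-gonal.
s = 7: P(7, 15) = 540. ✓
s = 9: P(9, 12) = 474 and P(9, 13) = 559; 540 is not s-gonal.
s = 10: P(10, 12) = 540. ✓
s = 11: P(11, 11) = 506 and P(11, 12) = 606; 540 is not s-gonal.
s = 12: P(12, 10) = 460 and P(12, 11) = 561; 540 is not s-gonal.
Hits: s ∈ {7, 10} → 2.

2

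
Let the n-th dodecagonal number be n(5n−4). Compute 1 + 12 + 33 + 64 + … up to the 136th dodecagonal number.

Σ i(5i−4) = 5Σi² − 4Σi over i = 1..136.
Σi = 9316 and Σi² = 847756.
5·847756 − 4·9316 = 4201516.

4201516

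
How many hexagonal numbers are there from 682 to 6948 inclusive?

The n-th hexagonal number is n(2n−1).
Smallest index with value ≥ 682: n = 19 (giving 703).
Largest index with value ≤ 6948: n = 59 (giving 6903).
Indices 19 through 59: 41 terms.

41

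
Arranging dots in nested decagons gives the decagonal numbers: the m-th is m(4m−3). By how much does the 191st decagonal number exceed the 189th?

191·(4·191 − 3) = 145351 and 189·(4·189 − 3) = 142317.
Difference: 145351 − 142317 = 3034.

3034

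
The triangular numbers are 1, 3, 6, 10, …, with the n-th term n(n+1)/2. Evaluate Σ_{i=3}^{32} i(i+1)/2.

Σ i(i+1)/2 = (Σi² + Σi) / 2 over i = 3..32.
Σi = 528 − 3 = 525 and Σi² = 11440 − 5 = 11435.
(1·11435 + 1·525) / 2 = 11960/2 = 5980.

5980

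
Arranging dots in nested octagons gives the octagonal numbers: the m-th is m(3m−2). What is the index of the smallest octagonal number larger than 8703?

Solve n(3n−2) > 8703 for integer n.
The largest n with value ≤ 8703 is 54 (since 8640 ≤ 8703 < 8965), so the first above is n = 55, value 8965.

55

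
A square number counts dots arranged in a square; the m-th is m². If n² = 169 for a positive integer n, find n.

We need n² = 169, so n = √169 = 13.
Check: 13² = 169. ✓

13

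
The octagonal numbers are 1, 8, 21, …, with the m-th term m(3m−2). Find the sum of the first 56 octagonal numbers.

Σ i(3i−2) = 3Σi² − 2Σi over i = 1..56.
Σi = 1596 and Σi² = 60116.
3·60116 − 2·1596 = 177156.

177156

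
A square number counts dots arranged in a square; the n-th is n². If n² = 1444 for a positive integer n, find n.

38

We need n² = 1444, so n = √1444 = 38.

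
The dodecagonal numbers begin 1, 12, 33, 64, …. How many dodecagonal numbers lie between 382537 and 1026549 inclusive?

The n-th dodecagonal number is n(5n−4).
Smallest index with value ≥ 382537: n = 277 (giving 382537).
Largest index with value ≤ 1026549: n = 453 (giving 1024233).
Indices 277 through 453: 177 terms.

177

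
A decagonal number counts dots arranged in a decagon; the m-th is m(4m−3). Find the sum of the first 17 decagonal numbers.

6681

Σ i(4i−3) = 4Σi² − 3Σi over i = 1..17.
Σi = 153 and Σi² = 1785.
4·1785 − 3·153 = 6681.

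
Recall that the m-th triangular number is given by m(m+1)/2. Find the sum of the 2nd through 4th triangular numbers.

Σ i(i+1)/2 = (Σi² + Σi) / 2 over i = 2..4.
Σi = 10 − 1 = 9 and Σi² = 30 − 1 = 29.
(1·29 + 1·9) / 2 = 38/2 = 19.

19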